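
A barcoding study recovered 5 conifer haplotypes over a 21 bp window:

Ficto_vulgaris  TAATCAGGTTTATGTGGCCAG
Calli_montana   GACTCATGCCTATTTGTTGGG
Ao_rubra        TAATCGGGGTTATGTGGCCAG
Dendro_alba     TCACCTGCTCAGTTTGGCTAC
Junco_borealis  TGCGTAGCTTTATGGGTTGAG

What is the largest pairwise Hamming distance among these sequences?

15

Pairwise Hamming distances:
  Ficto_vulgaris vs Calli_montana: 10
  Ficto_vulgaris vs Ao_rubra: 2
  Ficto_vulgaris vs Dendro_alba: 10
  Ficto_vulgaris vs Junco_borealis: 9
  Calli_montana vs Ao_rubra: 11
  Calli_montana vs Dendro_alba: 15
  Calli_montana vs Junco_borealis: 11
  Ao_rubra vs Dendro_alba: 11
  Ao_rubra vs Junco_borealis: 11
  Dendro_alba vs Junco_borealis: 14
The largest is 15, between Calli_montana and Dendro_alba.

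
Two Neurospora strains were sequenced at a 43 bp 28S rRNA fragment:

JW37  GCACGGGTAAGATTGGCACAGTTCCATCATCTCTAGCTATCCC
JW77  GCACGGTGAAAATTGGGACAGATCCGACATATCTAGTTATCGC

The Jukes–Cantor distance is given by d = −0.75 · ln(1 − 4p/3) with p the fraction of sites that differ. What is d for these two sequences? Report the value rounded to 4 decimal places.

0.2784

Mismatches occur at site 7 (G→T), site 8 (T→G), site 11 (G→A), site 17 (C→G), site 22 (T→A), site 26 (A→G), site 27 (T→A), site 31 (C→A), site 37 (C→T), site 42 (C→G).
p = 10/43 = 0.232558.
d = −0.75 · ln(1 − (4/3)·0.232558) = −0.75 · ln(0.689923) = −0.75 · (-0.371175) = 0.2784.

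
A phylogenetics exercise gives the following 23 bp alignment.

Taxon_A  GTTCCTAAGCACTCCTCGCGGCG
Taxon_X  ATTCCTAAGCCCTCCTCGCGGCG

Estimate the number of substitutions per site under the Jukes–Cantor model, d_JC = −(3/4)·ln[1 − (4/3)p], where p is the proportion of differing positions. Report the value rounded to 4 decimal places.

0.0924

Differing sites — 1:G/A; 11:A/C.
p = 2/23 = 0.086957.
d = −0.75 · ln(1 − (4/3)·0.086957) = −0.75 · ln(0.884057) = −0.75 · (-0.123234) = 0.0924.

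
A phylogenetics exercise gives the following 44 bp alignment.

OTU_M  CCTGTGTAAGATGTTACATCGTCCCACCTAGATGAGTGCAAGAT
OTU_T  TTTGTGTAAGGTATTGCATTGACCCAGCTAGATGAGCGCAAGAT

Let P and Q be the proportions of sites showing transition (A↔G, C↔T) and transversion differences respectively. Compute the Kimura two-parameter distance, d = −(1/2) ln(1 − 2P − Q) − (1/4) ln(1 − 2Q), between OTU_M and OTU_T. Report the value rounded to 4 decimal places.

Mismatches occur at site 1 (C/T, transition), site 2 (C/T, transition), site 11 (A/G, transition), site 13 (G/A, transition), site 16 (A/G, transition), site 20 (C/T, transition), site 22 (T/A, transversion), site 27 (C/G, transversion), site 37 (T/C, transition).
Of the 9 differences, 7 transitions and 2 transversions over 44 sites: P = 7/44 = 0.159091, Q = 2/44 = 0.045455.
d = −0.5·ln(0.636363) − 0.25·ln(0.909090) = −0.5·(-0.451986) − 0.25·(-0.095311) = 0.2498.

0.2498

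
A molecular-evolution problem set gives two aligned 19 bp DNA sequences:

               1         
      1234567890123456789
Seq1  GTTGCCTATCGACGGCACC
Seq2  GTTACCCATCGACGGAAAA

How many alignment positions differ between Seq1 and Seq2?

Mismatches occur at site 4 (G→A), site 7 (T→C), site 16 (C→A), site 18 (C→A), site 19 (C→A).
That gives 5 mismatches out of 19 aligned sites, so the Hamming distance is 5.

5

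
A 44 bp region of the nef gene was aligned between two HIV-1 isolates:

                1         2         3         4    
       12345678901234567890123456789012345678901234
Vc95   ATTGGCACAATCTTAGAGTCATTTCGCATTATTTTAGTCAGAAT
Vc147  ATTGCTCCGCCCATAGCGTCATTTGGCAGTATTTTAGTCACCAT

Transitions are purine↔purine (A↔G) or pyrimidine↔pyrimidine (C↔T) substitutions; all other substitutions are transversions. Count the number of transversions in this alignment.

9

Mismatches occur at site 5 (G/C, transversion), site 6 (C/T, transition), site 7 (A/C, transversion), site 9 (A/G, transition), site 10 (A/C, transversion), site 11 (T/C, transition), site 13 (T/A, transversion), site 17 (A/C, transversion), site 25 (C/G, transversion), site 29 (T/G, transversion), site 41 (G/C, transversion), site 42 (A/C, transversion).
Of the 12 differences, 3 transitions and 9 transversions, so the answer is 9.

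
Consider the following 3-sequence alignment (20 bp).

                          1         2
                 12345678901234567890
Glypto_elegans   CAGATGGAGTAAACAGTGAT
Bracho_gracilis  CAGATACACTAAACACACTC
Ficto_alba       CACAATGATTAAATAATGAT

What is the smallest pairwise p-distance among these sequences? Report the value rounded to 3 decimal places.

Pairwise Hamming distances:
  Glypto_elegans vs Bracho_gracilis: 8
  Glypto_elegans vs Ficto_alba: 6
  Bracho_gracilis vs Ficto_alba: 11
The smallest is 6 mismatches, between Glypto_elegans and Ficto_alba; p = 6/20 = 0.300.

0.300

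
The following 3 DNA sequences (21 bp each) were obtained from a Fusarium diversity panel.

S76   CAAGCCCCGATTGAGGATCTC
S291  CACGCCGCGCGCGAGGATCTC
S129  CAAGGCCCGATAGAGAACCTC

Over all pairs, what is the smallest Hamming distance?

4

Pairwise Hamming distances:
  S76 vs S291: 5
  S76 vs S129: 4
  S291 vs S129: 8
The smallest is 4, between S76 and S129.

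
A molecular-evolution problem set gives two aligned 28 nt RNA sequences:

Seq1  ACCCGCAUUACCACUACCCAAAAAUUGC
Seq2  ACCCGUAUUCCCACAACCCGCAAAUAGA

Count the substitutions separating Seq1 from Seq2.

The sequences differ at positions 6 (C/U), 10 (A/C), 15 (U/A), 20 (A/G), 21 (A/C), 26 (U/A), 28 (C/A).
That gives 7 mismatches out of 28 aligned sites, so the Hamming distance is 7.

7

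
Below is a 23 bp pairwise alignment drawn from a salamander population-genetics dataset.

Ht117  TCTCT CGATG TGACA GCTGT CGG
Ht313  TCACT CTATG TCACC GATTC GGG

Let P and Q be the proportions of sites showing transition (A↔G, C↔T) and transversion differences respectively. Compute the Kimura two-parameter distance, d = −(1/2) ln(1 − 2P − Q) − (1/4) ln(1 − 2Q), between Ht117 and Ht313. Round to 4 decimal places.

0.4828

Mismatches occur at site 3 (T/A, transversion), site 7 (G/T, transversion), site 12 (G/C, transversion), site 15 (A/C, transversion), site 17 (C/A, transversion), site 19 (G/T, transversion), site 20 (T/C, transition), site 21 (C/G, transversion).
Of the 8 differences, 1 transition and 7 transversions over 23 sites: P = 1/23 = 0.043478, Q = 7/23 = 0.304348.
d = −0.5·ln(0.608696) − 0.25·ln(0.391304) = −0.5·(-0.496436) − 0.25·(-0.938271) = 0.4828.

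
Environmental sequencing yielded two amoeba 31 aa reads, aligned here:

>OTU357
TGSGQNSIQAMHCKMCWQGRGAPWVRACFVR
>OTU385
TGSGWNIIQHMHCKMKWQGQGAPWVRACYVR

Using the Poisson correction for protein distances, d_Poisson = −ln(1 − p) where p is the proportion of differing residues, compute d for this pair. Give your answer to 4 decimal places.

Mismatches occur at site 5 (Q/W), site 7 (S/I), site 10 (A/H), site 16 (C/K), site 20 (R/Q), site 29 (F/Y).
p = 6/31 = 0.193548.
d = −ln(1 − 0.193548) = −ln(0.806452) = 0.2151.

0.2151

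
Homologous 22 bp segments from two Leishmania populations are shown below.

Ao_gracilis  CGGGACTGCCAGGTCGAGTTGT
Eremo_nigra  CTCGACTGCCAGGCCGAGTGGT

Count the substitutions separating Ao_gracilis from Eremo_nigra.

4

Differing sites — 2:G/T; 3:G/C; 14:T/C; 20:T/G.
That gives 4 mismatches out of 22 aligned sites, so the Hamming distance is 4.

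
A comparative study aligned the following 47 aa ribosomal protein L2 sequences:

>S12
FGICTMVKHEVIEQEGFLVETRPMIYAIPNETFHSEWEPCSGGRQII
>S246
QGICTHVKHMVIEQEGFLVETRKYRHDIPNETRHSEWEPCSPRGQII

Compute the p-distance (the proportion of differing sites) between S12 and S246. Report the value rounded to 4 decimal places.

Differing sites — 1:F/Q; 6:M/H; 10:E/M; 23:P/K; 24:M/Y; 25:I/R; 26:Y/H; 27:A/D; 33:F/R; 42:G/P; 43:G/R; 44:R/G.
There are 12 differences over 47 sites, so p = 12/47 = 0.2553.

0.2553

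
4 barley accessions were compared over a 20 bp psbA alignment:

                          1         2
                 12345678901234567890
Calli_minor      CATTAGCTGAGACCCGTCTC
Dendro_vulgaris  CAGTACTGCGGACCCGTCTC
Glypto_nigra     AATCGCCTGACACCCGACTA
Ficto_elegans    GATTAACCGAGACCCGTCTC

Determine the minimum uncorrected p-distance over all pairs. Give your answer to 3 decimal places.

0.150

Pairwise Hamming distances:
  Calli_minor vs Dendro_vulgaris: 6
  Calli_minor vs Glypto_nigra: 7
  Calli_minor vs Ficto_elegans: 3
  Dendro_vulgaris vs Glypto_nigra: 11
  Dendro_vulgaris vs Ficto_elegans: 7
  Glypto_nigra vs Ficto_elegans: 8
The smallest is 3 mismatches, between Calli_minor and Ficto_elegans; p = 3/20 = 0.150.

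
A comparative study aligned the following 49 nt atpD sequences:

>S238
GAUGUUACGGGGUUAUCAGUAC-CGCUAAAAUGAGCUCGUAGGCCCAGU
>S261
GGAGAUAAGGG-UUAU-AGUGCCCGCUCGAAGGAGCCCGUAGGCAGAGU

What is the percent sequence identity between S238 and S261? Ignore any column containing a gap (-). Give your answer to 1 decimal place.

76.1%

Excluding the 3 gap columns leaves 46 comparable sites.
Mismatches occur at site 2 (A→G), site 3 (U→A), site 5 (U→A), site 8 (C→A), site 21 (A→G), site 28 (A→C), site 29 (A→G), site 32 (U→G), site 37 (U→C), site 45 (C→A), site 46 (C→G).
35 of the 46 comparable sites match, so the percent identity is 35/46 × 100 = 76.1%.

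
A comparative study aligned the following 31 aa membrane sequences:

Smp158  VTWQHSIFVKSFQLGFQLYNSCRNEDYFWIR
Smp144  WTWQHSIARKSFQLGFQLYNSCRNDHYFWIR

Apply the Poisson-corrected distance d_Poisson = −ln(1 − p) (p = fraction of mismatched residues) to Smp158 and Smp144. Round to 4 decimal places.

0.1759

The sequences differ at positions 1 (V/W), 8 (F/A), 9 (V/R), 25 (E/D), 26 (D/H).
p = 5/31 = 0.161290.
d = −ln(1 − 0.161290) = −ln(0.838710) = 0.1759.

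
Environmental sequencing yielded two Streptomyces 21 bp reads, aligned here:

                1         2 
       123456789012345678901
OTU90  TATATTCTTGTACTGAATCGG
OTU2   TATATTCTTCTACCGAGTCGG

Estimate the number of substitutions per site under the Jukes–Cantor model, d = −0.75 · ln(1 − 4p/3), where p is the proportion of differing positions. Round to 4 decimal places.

Mismatches occur at site 10 (G→C), site 14 (T→C), site 17 (A→G).
p = 3/21 = 0.142857.
d = −0.75 · ln(1 − (4/3)·0.142857) = −0.75 · ln(0.809524) = −0.75 · (-0.211309) = 0.1585.

0.1585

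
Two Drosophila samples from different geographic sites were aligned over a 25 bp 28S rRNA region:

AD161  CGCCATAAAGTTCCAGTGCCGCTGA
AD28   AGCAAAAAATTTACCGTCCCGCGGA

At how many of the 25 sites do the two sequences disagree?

Differing sites — 1:C/A; 4:C/A; 6:T/A; 10:G/T; 13:C/A; 15:A/C; 18:G/C; 23:T/G.
That gives 8 mismatches out of 25 aligned sites, so the Hamming distance is 8.

8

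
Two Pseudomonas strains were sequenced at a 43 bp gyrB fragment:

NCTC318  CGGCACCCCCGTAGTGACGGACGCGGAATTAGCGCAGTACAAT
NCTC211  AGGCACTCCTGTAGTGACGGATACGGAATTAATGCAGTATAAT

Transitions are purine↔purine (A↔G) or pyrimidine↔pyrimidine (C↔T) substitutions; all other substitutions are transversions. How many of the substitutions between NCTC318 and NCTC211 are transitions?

7

Differing sites — 1:C/A (Tv); 7:C/T (Ti); 10:C/T (Ti); 22:C/T (Ti); 23:G/A (Ti); 32:G/A (Ti); 33:C/T (Ti); 40:C/T (Ti).
Of the 8 differences, 7 transitions and 1 transversion, so the answer is 7.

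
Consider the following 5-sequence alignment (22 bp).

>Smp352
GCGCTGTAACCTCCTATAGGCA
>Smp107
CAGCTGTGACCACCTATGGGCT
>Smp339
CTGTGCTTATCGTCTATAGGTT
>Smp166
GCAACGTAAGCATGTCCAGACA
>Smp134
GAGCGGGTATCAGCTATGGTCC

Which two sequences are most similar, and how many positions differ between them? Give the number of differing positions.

Pairwise Hamming distances:
  Smp352 vs Smp107: 6
  Smp352 vs Smp339: 11
  Smp352 vs Smp166: 10
  Smp352 vs Smp134: 10
  Smp107 vs Smp339: 10
  Smp107 vs Smp166: 14
  Smp107 vs Smp134: 8
  Smp339 vs Smp166: 15
  Smp339 vs Smp134: 11
  Smp166 vs Smp134: 14
The smallest is 6, between Smp352 and Smp107.

6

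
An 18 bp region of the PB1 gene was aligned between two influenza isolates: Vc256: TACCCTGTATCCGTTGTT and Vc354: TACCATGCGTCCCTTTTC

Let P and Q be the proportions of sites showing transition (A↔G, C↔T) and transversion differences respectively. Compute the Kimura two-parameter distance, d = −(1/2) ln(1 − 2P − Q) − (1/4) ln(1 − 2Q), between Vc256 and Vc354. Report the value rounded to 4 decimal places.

0.4479

The sequences differ at positions 5 (C/A, transversion), 8 (T/C, transition), 9 (A/G, transition), 13 (G/C, transversion), 16 (G/T, transversion), 18 (T/C, transition).
Of the 6 differences, 3 transitions and 3 transversions over 18 sites: P = 3/18 = 0.166667, Q = 3/18 = 0.166667.
d = −0.5·ln(0.499999) − 0.25·ln(0.666666) = −0.5·(-0.693149) − 0.25·(-0.405466) = 0.4479.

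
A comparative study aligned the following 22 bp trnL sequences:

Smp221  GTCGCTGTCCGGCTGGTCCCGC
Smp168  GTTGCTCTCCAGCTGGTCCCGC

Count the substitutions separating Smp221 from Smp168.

3

Mismatches occur at site 3 (C/T), site 7 (G/C), site 11 (G/A).
That gives 3 mismatches out of 22 aligned sites, so the Hamming distance is 3.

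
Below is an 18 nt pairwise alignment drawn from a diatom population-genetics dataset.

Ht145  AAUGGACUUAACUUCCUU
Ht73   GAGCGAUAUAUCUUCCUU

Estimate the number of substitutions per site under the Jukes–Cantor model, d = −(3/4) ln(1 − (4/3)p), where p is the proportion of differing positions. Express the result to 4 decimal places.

0.4408

Mismatches occur at site 1 (A/G), site 3 (U/G), site 4 (G/C), site 7 (C/U), site 8 (U/A), site 11 (A/U).
p = 6/18 = 0.333333.
d = −0.75 · ln(1 − (4/3)·0.333333) = −0.75 · ln(0.555556) = −0.75 · (-0.587786) = 0.4408.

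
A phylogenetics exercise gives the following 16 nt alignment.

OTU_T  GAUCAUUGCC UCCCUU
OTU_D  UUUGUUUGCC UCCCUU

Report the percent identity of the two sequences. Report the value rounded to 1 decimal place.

Mismatches occur at site 1 (G→U), site 2 (A→U), site 4 (C→G), site 5 (A→U).
12 of the 16 sites match, so the percent identity is 12/16 × 100 = 75.0%.

75.0%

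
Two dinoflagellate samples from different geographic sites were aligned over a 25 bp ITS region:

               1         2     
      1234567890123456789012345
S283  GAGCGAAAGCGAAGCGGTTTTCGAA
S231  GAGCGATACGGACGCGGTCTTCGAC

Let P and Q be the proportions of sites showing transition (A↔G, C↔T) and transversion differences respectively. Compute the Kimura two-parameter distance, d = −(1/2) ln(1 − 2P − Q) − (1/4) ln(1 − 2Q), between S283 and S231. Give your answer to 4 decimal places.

0.2920

Mismatches occur at site 7 (A/T, transversion), site 9 (G/C, transversion), site 10 (C/G, transversion), site 13 (A/C, transversion), site 19 (T/C, transition), site 25 (A/C, transversion).
Of the 6 differences, 1 transition and 5 transversions over 25 sites: P = 1/25 = 0.040000, Q = 5/25 = 0.200000.
d = −0.5·ln(0.720000) − 0.25·ln(0.600000) = −0.5·(-0.328504) − 0.25·(-0.510826) = 0.2920.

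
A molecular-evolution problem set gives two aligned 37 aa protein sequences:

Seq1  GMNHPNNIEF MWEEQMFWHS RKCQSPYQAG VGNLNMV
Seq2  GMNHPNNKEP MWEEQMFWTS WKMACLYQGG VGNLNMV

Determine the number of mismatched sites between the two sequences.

9

Mismatches occur at site 8 (I↔K), site 10 (F↔P), site 19 (H↔T), site 21 (R↔W), site 23 (C↔M), site 24 (Q↔A), site 25 (S↔C), site 26 (P↔L), site 29 (A↔G).
That gives 9 mismatches out of 37 aligned sites, so the Hamming distance is 9.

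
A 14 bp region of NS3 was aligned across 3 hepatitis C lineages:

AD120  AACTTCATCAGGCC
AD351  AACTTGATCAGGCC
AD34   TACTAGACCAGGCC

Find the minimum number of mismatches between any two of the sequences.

Pairwise Hamming distances:
  AD120 vs AD351: 1
  AD120 vs AD34: 4
  AD351 vs AD34: 3
The smallest is 1, between AD120 and AD351.

1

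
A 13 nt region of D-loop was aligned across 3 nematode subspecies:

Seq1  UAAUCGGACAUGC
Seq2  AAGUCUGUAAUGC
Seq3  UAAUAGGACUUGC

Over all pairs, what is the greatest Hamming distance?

7

Pairwise Hamming distances:
  Seq1 vs Seq2: 5
  Seq1 vs Seq3: 2
  Seq2 vs Seq3: 7
The largest is 7, between Seq2 and Seq3.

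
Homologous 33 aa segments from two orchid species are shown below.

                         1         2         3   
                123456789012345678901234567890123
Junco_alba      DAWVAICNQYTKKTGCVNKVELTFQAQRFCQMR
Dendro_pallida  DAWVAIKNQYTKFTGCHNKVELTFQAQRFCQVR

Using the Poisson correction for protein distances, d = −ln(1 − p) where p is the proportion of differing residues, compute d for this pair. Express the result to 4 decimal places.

0.1292

Mismatches occur at site 7 (C↔K), site 13 (K↔F), site 17 (V↔H), site 32 (M↔V).
p = 4/33 = 0.121212.
d = −ln(1 − 0.121212) = −ln(0.878788) = 0.1292.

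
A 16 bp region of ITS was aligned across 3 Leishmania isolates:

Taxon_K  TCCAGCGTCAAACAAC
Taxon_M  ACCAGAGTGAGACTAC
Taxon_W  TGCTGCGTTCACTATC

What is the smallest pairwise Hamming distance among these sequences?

5

Pairwise Hamming distances:
  Taxon_K vs Taxon_M: 5
  Taxon_K vs Taxon_W: 7
  Taxon_M vs Taxon_W: 11
The smallest is 5, between Taxon_K and Taxon_M.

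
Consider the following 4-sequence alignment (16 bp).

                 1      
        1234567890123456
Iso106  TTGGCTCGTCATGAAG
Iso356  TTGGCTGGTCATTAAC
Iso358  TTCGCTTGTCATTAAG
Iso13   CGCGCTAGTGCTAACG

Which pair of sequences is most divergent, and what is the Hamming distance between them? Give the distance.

9

Pairwise Hamming distances:
  Iso106 vs Iso356: 3
  Iso106 vs Iso358: 3
  Iso106 vs Iso13: 8
  Iso356 vs Iso358: 3
  Iso356 vs Iso13: 9
  Iso358 vs Iso13: 7
The largest is 9, between Iso356 and Iso13.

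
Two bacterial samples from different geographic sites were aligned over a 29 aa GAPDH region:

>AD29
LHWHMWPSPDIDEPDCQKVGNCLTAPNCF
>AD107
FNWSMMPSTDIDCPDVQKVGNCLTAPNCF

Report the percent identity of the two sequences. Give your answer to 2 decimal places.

75.86%

Differing sites — 1:L/F; 2:H/N; 4:H/S; 6:W/M; 9:P/T; 13:E/C; 16:C/V.
22 of the 29 sites match, so the percent identity is 22/29 × 100 = 75.86%.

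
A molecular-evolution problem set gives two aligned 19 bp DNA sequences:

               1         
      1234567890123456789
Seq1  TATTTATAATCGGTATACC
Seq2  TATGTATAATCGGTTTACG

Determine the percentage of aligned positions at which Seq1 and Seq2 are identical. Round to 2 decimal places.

Mismatches occur at site 4 (T↔G), site 15 (A↔T), site 19 (C↔G).
16 of the 19 sites match, so the percent identity is 16/19 × 100 = 84.21%.

84.21%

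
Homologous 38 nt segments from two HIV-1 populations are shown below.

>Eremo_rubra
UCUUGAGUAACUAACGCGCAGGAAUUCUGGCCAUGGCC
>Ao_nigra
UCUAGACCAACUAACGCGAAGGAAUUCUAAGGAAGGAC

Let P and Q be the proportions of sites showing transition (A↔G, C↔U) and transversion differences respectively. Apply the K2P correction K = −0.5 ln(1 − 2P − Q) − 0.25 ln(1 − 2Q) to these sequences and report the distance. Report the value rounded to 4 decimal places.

The sequences differ at positions 4 (U/A, transversion), 7 (G/C, transversion), 8 (U/C, transition), 19 (C/A, transversion), 29 (G/A, transition), 30 (G/A, transition), 31 (C/G, transversion), 32 (C/G, transversion), 34 (U/A, transversion), 37 (C/A, transversion).
Of the 10 differences, 3 transitions and 7 transversions over 38 sites: P = 3/38 = 0.078947, Q = 7/38 = 0.184211.
d = −0.5·ln(0.657895) − 0.25·ln(0.631578) = −0.5·(-0.418710) − 0.25·(-0.459534) = 0.3242.

0.3242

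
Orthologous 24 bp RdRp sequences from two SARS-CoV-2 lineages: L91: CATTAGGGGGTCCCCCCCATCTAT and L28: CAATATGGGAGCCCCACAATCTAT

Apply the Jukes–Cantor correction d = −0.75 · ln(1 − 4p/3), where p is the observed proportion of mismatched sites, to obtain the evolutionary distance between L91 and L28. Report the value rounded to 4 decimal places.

0.3041

Differing sites — 3:T/A; 6:G/T; 10:G/A; 11:T/G; 16:C/A; 18:C/A.
p = 6/24 = 0.250000.
d = −0.75 · ln(1 − (4/3)·0.250000) = −0.75 · ln(0.666667) = −0.75 · (-0.405465) = 0.3041.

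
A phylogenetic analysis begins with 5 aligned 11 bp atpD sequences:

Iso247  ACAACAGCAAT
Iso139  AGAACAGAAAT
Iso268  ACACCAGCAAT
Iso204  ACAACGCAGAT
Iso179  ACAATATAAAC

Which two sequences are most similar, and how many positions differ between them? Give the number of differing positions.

1

Pairwise Hamming distances:
  Iso247 vs Iso139: 2
  Iso247 vs Iso268: 1
  Iso247 vs Iso204: 4
  Iso247 vs Iso179: 4
  Iso139 vs Iso268: 3
  Iso139 vs Iso204: 4
  Iso139 vs Iso179: 4
  Iso268 vs Iso204: 5
  Iso268 vs Iso179: 5
  Iso204 vs Iso179: 5
The smallest is 1, between Iso247 and Iso268.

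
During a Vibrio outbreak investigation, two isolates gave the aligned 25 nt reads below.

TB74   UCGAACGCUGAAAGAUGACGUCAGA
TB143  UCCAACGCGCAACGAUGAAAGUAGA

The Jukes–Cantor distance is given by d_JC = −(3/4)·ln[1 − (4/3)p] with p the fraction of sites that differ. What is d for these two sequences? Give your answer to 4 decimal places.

The sequences differ at positions 3 (G/C), 9 (U/G), 10 (G/C), 13 (A/C), 19 (C/A), 20 (G/A), 21 (U/G), 22 (C/U).
p = 8/25 = 0.320000.
d = −0.75 · ln(1 − (4/3)·0.320000) = −0.75 · ln(0.573333) = −0.75 · (-0.556289) = 0.4172.

0.4172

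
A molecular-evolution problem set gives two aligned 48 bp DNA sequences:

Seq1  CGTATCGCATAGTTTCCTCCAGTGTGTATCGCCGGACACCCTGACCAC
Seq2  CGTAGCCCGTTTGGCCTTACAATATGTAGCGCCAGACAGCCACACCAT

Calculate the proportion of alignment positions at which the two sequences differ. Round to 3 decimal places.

0.375

Differing sites — 5:T/G; 7:G/C; 9:A/G; 11:A/T; 12:G/T; 13:T/G; 14:T/G; 15:T/C; 17:C/T; 19:C/A; 22:G/A; 24:G/A; 29:T/G; 34:G/A; 39:C/G; 42:T/A; 43:G/C; 48:C/T.
There are 18 differences over 48 sites, so p = 18/48 = 0.375.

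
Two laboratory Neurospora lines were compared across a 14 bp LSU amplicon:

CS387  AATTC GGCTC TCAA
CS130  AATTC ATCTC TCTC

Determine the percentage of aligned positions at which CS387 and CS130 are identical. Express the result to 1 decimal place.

71.4%

The sequences differ at positions 6 (G/A), 7 (G/T), 13 (A/T), 14 (A/C).
10 of the 14 sites match, so the percent identity is 10/14 × 100 = 71.4%.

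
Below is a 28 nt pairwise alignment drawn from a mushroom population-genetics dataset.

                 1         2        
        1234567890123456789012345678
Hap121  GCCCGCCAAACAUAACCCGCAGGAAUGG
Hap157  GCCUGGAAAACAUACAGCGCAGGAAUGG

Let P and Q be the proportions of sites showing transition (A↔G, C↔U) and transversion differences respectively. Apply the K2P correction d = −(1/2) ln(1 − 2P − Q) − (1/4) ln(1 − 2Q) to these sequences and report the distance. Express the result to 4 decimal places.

The sequences differ at positions 4 (C/U, transition), 6 (C/G, transversion), 7 (C/A, transversion), 15 (A/C, transversion), 16 (C/A, transversion), 17 (C/G, transversion).
Of the 6 differences, 1 transition and 5 transversions over 28 sites: P = 1/28 = 0.035714, Q = 5/28 = 0.178571.
d = −0.5·ln(0.750001) − 0.25·ln(0.642858) = −0.5·(-0.287681) − 0.25·(-0.441831) = 0.2543.

0.2543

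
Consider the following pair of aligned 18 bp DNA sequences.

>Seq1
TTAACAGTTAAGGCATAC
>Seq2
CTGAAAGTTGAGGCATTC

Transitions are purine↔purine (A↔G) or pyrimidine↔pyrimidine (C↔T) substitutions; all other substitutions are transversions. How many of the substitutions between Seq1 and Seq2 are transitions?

The sequences differ at positions 1 (T/C, transition), 3 (A/G, transition), 5 (C/A, transversion), 10 (A/G, transition), 17 (A/T, transversion).
Of the 5 differences, 3 transitions and 2 transversions, so the answer is 3.

3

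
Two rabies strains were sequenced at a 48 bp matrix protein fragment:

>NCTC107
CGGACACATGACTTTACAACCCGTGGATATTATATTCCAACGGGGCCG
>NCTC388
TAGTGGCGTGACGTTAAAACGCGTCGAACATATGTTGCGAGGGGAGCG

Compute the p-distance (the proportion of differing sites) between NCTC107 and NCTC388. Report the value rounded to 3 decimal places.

The sequences differ at positions 1 (C/T), 2 (G/A), 4 (A/T), 5 (C/G), 6 (A/G), 8 (A/G), 13 (T/G), 17 (C/A), 21 (C/G), 25 (G/C), 28 (T/A), 29 (A/C), 30 (T/A), 34 (A/G), 37 (C/G), 39 (A/G), 41 (C/G), 45 (G/A), 46 (C/G).
There are 19 differences over 48 sites, so p = 19/48 = 0.396.

0.396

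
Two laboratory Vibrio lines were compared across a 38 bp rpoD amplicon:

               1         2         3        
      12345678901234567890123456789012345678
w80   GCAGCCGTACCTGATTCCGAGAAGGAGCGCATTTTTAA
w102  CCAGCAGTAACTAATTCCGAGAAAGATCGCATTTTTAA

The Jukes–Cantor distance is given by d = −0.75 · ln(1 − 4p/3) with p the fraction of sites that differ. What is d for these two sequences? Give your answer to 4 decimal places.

0.1773

The sequences differ at positions 1 (G/C), 6 (C/A), 10 (C/A), 13 (G/A), 24 (G/A), 27 (G/T).
p = 6/38 = 0.157895.
d = −0.75 · ln(1 − (4/3)·0.157895) = −0.75 · ln(0.789473) = −0.75 · (-0.236390) = 0.1773.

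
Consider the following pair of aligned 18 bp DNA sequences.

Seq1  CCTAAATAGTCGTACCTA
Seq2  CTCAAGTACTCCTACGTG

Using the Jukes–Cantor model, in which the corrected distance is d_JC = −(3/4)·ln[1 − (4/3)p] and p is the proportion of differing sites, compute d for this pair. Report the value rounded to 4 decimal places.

Mismatches occur at site 2 (C→T), site 3 (T→C), site 6 (A→G), site 9 (G→C), site 12 (G→C), site 16 (C→G), site 18 (A→G).
p = 7/18 = 0.388889.
d = −0.75 · ln(1 − (4/3)·0.388889) = −0.75 · ln(0.481481) = −0.75 · (-0.730889) = 0.5482.

0.5482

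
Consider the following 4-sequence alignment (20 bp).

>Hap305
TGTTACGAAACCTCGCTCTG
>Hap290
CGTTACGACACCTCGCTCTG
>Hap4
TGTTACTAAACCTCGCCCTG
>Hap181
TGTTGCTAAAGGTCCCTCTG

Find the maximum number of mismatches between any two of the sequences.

Pairwise Hamming distances:
  Hap305 vs Hap290: 2
  Hap305 vs Hap4: 2
  Hap305 vs Hap181: 5
  Hap290 vs Hap4: 4
  Hap290 vs Hap181: 7
  Hap4 vs Hap181: 5
The largest is 7, between Hap290 and Hap181.

7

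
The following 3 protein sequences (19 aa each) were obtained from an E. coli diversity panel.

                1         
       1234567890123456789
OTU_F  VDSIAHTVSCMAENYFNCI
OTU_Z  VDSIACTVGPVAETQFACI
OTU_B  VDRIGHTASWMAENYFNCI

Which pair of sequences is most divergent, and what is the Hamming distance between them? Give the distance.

Pairwise Hamming distances:
  OTU_F vs OTU_Z: 7
  OTU_F vs OTU_B: 4
  OTU_Z vs OTU_B: 10
The largest is 10, between OTU_Z and OTU_B.

10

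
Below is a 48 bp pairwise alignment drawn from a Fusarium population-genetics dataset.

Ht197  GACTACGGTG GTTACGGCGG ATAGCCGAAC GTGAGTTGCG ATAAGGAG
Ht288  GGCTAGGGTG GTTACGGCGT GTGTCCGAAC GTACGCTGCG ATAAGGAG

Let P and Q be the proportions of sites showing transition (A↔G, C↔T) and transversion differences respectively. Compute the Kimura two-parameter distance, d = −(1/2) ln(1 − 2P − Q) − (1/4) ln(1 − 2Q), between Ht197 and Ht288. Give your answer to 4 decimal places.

0.2180

Differing sites — 2:A/G (Ti); 6:C/G (Tv); 20:G/T (Tv); 21:A/G (Ti); 23:A/G (Ti); 24:G/T (Tv); 33:G/A (Ti); 34:A/C (Tv); 36:T/C (Ti).
Of the 9 differences, 5 transitions and 4 transversions over 48 sites: P = 5/48 = 0.104167, Q = 4/48 = 0.083333.
d = −0.5·ln(0.708333) − 0.25·ln(0.833334) = −0.5·(-0.344841) − 0.25·(-0.182321) = 0.2180.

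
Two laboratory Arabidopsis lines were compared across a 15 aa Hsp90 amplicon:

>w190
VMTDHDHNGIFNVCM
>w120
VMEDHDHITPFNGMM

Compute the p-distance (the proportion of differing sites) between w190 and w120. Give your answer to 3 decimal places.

Differing sites — 3:T/E; 8:N/I; 9:G/T; 10:I/P; 13:V/G; 14:C/M.
There are 6 differences over 15 sites, so p = 6/15 = 0.400.

0.400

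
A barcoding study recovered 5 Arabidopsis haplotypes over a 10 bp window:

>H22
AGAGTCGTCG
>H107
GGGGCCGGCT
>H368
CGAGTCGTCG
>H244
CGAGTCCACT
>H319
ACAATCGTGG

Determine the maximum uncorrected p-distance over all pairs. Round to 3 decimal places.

Pairwise Hamming distances:
  H22 vs H107: 5
  H22 vs H368: 1
  H22 vs H244: 4
  H22 vs H319: 3
  H107 vs H368: 5
  H107 vs H244: 5
  H107 vs H319: 8
  H368 vs H244: 3
  H368 vs H319: 4
  H244 vs H319: 7
The largest is 8 mismatches, between H107 and H319; p = 8/10 = 0.800.

0.800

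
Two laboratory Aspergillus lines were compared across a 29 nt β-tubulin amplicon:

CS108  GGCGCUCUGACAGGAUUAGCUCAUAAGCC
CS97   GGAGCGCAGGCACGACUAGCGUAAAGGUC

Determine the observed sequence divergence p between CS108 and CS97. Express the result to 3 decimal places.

0.379

Differing sites — 3:C/A; 6:U/G; 8:U/A; 10:A/G; 13:G/C; 16:U/C; 21:U/G; 22:C/U; 24:U/A; 26:A/G; 28:C/U.
There are 11 differences over 29 sites, so p = 11/29 = 0.379.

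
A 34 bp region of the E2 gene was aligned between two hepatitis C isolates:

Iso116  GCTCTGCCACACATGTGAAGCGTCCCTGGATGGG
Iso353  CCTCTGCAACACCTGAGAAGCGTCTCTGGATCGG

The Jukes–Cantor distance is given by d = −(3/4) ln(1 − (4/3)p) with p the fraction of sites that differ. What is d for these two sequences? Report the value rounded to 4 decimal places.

Differing sites — 1:G/C; 8:C/A; 13:A/C; 16:T/A; 25:C/T; 32:G/C.
p = 6/34 = 0.176471.
d = −0.75 · ln(1 − (4/3)·0.176471) = −0.75 · ln(0.764705) = −0.75 · (-0.268265) = 0.2012.

0.2012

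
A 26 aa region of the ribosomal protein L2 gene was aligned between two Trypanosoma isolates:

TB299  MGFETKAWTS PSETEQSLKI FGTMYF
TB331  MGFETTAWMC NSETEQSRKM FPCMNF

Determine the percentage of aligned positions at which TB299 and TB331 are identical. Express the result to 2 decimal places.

65.38%

The sequences differ at positions 6 (K/T), 9 (T/M), 10 (S/C), 11 (P/N), 18 (L/R), 20 (I/M), 22 (G/P), 23 (T/C), 25 (Y/N).
17 of the 26 sites match, so the percent identity is 17/26 × 100 = 65.38%.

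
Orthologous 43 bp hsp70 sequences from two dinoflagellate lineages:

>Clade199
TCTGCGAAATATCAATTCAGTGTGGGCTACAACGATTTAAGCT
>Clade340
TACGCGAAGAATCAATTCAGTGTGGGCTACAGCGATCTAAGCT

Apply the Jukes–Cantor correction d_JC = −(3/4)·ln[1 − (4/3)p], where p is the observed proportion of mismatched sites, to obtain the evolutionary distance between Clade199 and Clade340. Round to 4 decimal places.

The sequences differ at positions 2 (C/A), 3 (T/C), 9 (A/G), 10 (T/A), 32 (A/G), 37 (T/C).
p = 6/43 = 0.139535.
d = −0.75 · ln(1 − (4/3)·0.139535) = −0.75 · ln(0.813953) = −0.75 · (-0.205853) = 0.1544.

0.1544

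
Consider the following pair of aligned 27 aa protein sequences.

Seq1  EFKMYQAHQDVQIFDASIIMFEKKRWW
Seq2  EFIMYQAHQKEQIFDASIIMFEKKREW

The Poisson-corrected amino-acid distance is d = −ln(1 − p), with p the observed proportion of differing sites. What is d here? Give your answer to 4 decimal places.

0.1603

Differing sites — 3:K/I; 10:D/K; 11:V/E; 26:W/E.
p = 4/27 = 0.148148.
d = −ln(1 − 0.148148) = −ln(0.851852) = 0.1603.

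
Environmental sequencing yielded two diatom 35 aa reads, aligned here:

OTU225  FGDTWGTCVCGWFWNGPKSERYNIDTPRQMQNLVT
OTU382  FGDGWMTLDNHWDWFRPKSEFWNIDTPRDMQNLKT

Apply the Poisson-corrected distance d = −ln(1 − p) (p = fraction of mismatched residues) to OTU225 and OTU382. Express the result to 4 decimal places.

The sequences differ at positions 4 (T/G), 6 (G/M), 8 (C/L), 9 (V/D), 10 (C/N), 11 (G/H), 13 (F/D), 15 (N/F), 16 (G/R), 21 (R/F), 22 (Y/W), 29 (Q/D), 34 (V/K).
p = 13/35 = 0.371429.
d = −ln(1 − 0.371429) = −ln(0.628571) = 0.4643.

0.4643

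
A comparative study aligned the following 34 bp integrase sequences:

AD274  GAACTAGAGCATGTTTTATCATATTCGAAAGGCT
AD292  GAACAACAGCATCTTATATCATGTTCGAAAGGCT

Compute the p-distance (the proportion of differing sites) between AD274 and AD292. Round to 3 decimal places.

The sequences differ at positions 5 (T/A), 7 (G/C), 13 (G/C), 16 (T/A), 23 (A/G).
There are 5 differences over 34 sites, so p = 5/34 = 0.147.

0.147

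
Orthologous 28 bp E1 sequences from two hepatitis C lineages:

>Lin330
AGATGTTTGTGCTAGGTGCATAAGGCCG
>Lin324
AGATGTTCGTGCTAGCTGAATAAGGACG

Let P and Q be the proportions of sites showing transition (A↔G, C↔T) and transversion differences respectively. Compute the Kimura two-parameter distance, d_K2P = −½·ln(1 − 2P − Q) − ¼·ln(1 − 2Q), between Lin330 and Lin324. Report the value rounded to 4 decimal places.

0.1586

Mismatches occur at site 8 (T↔C, transition), site 16 (G↔C, transversion), site 19 (C↔A, transversion), site 26 (C↔A, transversion).
Of the 4 differences, 1 transition and 3 transversions over 28 sites: P = 1/28 = 0.035714, Q = 3/28 = 0.107143.
d = −0.5·ln(0.821429) − 0.25·ln(0.785714) = −0.5·(-0.196710) − 0.25·(-0.241162) = 0.1586.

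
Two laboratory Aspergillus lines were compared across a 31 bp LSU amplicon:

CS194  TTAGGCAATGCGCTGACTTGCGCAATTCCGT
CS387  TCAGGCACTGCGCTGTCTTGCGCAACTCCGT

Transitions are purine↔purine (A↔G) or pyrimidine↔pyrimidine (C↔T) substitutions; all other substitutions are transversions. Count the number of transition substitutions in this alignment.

The sequences differ at positions 2 (T/C, transition), 8 (A/C, transversion), 16 (A/T, transversion), 26 (T/C, transition).
Of the 4 differences, 2 transitions and 2 transversions, so the answer is 2.

2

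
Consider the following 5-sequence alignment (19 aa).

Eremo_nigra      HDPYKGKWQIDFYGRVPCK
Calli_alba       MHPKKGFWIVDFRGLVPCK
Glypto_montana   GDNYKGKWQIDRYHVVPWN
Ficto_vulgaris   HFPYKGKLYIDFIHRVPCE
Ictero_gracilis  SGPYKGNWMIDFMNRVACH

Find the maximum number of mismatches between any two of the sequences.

13

Pairwise Hamming distances:
  Eremo_nigra vs Calli_alba: 8
  Eremo_nigra vs Glypto_montana: 7
  Eremo_nigra vs Ficto_vulgaris: 6
  Eremo_nigra vs Ictero_gracilis: 8
  Calli_alba vs Glypto_montana: 13
  Calli_alba vs Ficto_vulgaris: 11
  Calli_alba vs Ictero_gracilis: 11
  Glypto_montana vs Ficto_vulgaris: 10
  Glypto_montana vs Ictero_gracilis: 12
  Ficto_vulgaris vs Ictero_gracilis: 9
The largest is 13, between Calli_alba and Glypto_montana.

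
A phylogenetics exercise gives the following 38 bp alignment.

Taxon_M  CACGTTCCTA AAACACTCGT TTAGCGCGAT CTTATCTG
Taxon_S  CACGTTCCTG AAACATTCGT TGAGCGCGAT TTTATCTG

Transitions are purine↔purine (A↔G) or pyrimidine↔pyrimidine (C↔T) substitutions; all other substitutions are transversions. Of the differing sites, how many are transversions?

Mismatches occur at site 10 (A/G, transition), site 16 (C/T, transition), site 22 (T/G, transversion), site 31 (C/T, transition).
Of the 4 differences, 3 transitions and 1 transversion, so the answer is 1.

1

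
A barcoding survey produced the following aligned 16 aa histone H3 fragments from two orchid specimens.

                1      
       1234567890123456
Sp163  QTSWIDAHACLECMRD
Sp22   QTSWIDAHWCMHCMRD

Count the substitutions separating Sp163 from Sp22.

3

Mismatches occur at site 9 (A↔W), site 11 (L↔M), site 12 (E↔H).
That gives 3 mismatches out of 16 aligned sites, so the Hamming distance is 3.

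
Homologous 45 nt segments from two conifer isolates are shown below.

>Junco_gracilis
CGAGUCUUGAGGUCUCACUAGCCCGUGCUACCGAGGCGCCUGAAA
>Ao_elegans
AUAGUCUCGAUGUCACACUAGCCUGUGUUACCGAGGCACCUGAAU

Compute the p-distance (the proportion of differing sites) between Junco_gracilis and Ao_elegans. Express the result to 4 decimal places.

The sequences differ at positions 1 (C/A), 2 (G/U), 8 (U/C), 11 (G/U), 15 (U/A), 24 (C/U), 28 (C/U), 38 (G/A), 45 (A/U).
There are 9 differences over 45 sites, so p = 9/45 = 0.2000.

0.2000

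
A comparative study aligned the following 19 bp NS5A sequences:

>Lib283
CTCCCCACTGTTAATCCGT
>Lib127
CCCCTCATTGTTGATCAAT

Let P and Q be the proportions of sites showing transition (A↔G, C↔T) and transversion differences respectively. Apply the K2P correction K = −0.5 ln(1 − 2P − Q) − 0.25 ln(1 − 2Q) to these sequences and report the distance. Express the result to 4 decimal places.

0.4603

Differing sites — 2:T/C (Ti); 5:C/T (Ti); 8:C/T (Ti); 13:A/G (Ti); 17:C/A (Tv); 18:G/A (Ti).
Of the 6 differences, 5 transitions and 1 transversion over 19 sites: P = 5/19 = 0.263158, Q = 1/19 = 0.052632.
d = −0.5·ln(0.421052) − 0.25·ln(0.894736) = −0.5·(-0.864999) − 0.25·(-0.111227) = 0.4603.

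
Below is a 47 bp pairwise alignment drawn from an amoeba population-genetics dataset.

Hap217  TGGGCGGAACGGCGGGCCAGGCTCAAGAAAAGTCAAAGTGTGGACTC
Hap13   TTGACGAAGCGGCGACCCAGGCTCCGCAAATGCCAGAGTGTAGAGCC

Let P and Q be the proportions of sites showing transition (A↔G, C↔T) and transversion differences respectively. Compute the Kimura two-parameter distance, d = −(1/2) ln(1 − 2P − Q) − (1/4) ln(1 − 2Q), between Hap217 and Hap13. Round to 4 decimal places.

Differing sites — 2:G/T (Tv); 4:G/A (Ti); 7:G/A (Ti); 9:A/G (Ti); 15:G/A (Ti); 16:G/C (Tv); 25:A/C (Tv); 26:A/G (Ti); 27:G/C (Tv); 31:A/T (Tv); 33:T/C (Ti); 36:A/G (Ti); 42:G/A (Ti); 45:C/G (Tv); 46:T/C (Ti).
Of the 15 differences, 9 transitions and 6 transversions over 47 sites: P = 9/47 = 0.191489, Q = 6/47 = 0.127660.
d = −0.5·ln(0.489362) − 0.25·ln(0.744680) = −0.5·(-0.714653) − 0.25·(-0.294801) = 0.4310.

0.4310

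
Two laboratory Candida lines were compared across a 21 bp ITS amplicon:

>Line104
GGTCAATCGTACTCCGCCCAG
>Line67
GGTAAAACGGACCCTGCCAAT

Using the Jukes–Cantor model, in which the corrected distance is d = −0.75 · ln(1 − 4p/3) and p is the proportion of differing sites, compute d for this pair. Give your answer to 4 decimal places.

The sequences differ at positions 4 (C/A), 7 (T/A), 10 (T/G), 13 (T/C), 15 (C/T), 19 (C/A), 21 (G/T).
p = 7/21 = 0.333333.
d = −0.75 · ln(1 − (4/3)·0.333333) = −0.75 · ln(0.555556) = −0.75 · (-0.587786) = 0.4408.

0.4408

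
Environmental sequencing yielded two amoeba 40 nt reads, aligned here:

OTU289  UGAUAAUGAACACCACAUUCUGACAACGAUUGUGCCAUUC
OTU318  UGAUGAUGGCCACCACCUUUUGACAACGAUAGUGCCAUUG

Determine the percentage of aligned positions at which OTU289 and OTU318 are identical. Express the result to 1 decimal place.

82.5%

The sequences differ at positions 5 (A/G), 9 (A/G), 10 (A/C), 17 (A/C), 20 (C/U), 31 (U/A), 40 (C/G).
33 of the 40 sites match, so the percent identity is 33/40 × 100 = 82.5%.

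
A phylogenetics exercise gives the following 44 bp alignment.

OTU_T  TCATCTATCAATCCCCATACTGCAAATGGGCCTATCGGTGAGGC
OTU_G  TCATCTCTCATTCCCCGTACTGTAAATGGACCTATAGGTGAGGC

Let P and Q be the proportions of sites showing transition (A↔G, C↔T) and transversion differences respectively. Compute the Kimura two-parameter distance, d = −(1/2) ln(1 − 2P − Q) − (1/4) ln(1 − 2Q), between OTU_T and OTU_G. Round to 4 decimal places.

0.1511

The sequences differ at positions 7 (A/C, transversion), 11 (A/T, transversion), 17 (A/G, transition), 23 (C/T, transition), 30 (G/A, transition), 36 (C/A, transversion).
Of the 6 differences, 3 transitions and 3 transversions over 44 sites: P = 3/44 = 0.068182, Q = 3/44 = 0.068182.
d = −0.5·ln(0.795454) − 0.25·ln(0.863636) = −0.5·(-0.228842) − 0.25·(-0.146604) = 0.1511.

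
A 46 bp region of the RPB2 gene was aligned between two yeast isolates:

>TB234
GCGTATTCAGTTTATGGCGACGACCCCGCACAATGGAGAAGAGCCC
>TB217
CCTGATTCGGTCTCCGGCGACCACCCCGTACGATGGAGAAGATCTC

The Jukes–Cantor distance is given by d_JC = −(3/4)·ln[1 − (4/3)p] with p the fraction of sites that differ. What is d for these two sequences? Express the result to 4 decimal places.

Mismatches occur at site 1 (G/C), site 3 (G/T), site 4 (T/G), site 9 (A/G), site 12 (T/C), site 14 (A/C), site 15 (T/C), site 22 (G/C), site 29 (C/T), site 32 (A/G), site 43 (G/T), site 45 (C/T).
p = 12/46 = 0.260870.
d = −0.75 · ln(1 − (4/3)·0.260870) = −0.75 · ln(0.652173) = −0.75 · (-0.427445) = 0.3206.

0.3206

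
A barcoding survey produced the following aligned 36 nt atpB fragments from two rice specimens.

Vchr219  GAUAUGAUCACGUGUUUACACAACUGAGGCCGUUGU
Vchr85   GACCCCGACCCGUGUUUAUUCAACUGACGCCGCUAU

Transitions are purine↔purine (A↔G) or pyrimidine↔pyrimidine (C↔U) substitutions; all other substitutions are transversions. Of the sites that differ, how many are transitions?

Differing sites — 3:U/C (Ti); 4:A/C (Tv); 5:U/C (Ti); 6:G/C (Tv); 7:A/G (Ti); 8:U/A (Tv); 10:A/C (Tv); 19:C/U (Ti); 20:A/U (Tv); 28:G/C (Tv); 33:U/C (Ti); 35:G/A (Ti).
Of the 12 differences, 6 transitions and 6 transversions, so the answer is 6.

6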